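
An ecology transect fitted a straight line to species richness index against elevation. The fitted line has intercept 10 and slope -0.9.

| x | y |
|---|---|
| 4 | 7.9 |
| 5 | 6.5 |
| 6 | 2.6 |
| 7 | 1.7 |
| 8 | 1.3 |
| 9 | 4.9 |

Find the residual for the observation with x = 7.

ŷ = 10 − 0.9·7 = 3.7
e = 1.7 − 3.7 = -2

e = -2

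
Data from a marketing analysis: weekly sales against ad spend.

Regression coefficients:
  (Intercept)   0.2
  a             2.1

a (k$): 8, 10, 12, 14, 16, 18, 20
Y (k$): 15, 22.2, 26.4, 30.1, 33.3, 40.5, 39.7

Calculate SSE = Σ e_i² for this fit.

a=8: Ŷ = 0.2 + 2.1·8 = 17; e = 15 − 17 = -2
a=10: Ŷ = 0.2 + 2.1·10 = 21.2; e = 22.2 − 21.2 = 1
a=12: Ŷ = 0.2 + 2.1·12 = 25.4; e = 26.4 − 25.4 = 1
a=14: Ŷ = 0.2 + 2.1·14 = 29.6; e = 30.1 − 29.6 = 0.5
a=16: Ŷ = 0.2 + 2.1·16 = 33.8; e = 33.3 − 33.8 = -0.5
a=18: Ŷ = 0.2 + 2.1·18 = 38; e = 40.5 − 38 = 2.5
a=20: Ŷ = 0.2 + 2.1·20 = 42.2; e = 39.7 − 42.2 = -2.5
SSE = 4 + 1 + 1 + 0.25 + 0.25 + 6.25 + 6.25 = 19

SSE = 19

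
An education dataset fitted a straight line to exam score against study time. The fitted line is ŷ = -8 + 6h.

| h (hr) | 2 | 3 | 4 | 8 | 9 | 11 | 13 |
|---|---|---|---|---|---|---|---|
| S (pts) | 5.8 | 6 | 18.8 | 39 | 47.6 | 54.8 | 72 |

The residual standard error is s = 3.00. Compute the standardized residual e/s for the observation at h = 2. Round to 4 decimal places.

ŷ = -8 + 6·2 = 4
e = 5.8 − 4 = 1.8
e/s = 1.8 / 3.00 = 0.6000

0.6000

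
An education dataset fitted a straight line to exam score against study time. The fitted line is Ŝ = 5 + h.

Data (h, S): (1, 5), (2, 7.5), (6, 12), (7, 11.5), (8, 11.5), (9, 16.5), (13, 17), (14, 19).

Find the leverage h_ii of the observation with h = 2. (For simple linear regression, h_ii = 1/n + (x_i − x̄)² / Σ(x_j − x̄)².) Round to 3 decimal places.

h̄ = (1 + 2 + 6 + 7 + 8 + 9 + 13 + 14)/8 = 7.5
Σ(h − h̄)² = 42.25 + 30.25 + 2.25 + 0.25 + 0.25 + 2.25 + 30.25 + 42.25 = 150
h = 1/8 + (-5.5)²/150 = 0.125 + 0.201667 = 0.327

h = 0.327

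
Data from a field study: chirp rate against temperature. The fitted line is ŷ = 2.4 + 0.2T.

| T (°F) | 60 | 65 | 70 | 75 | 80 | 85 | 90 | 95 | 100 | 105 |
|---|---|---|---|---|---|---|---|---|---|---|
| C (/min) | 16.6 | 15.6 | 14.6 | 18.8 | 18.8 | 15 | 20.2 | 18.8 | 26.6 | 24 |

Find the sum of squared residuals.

SSE = 54.4

T=60: ŷ = 2.4 + 0.2·60 = 14.4; e = 16.6 − 14.4 = 2.2
T=65: ŷ = 2.4 + 0.2·65 = 15.4; e = 15.6 − 15.4 = 0.2
T=70: ŷ = 2.4 + 0.2·70 = 16.4; e = 14.6 − 16.4 = -1.8
T=75: ŷ = 2.4 + 0.2·75 = 17.4; e = 18.8 − 17.4 = 1.4
T=80: ŷ = 2.4 + 0.2·80 = 18.4; e = 18.8 − 18.4 = 0.4
T=85: ŷ = 2.4 + 0.2·85 = 19.4; e = 15 − 19.4 = -4.4
T=90: ŷ = 2.4 + 0.2·90 = 20.4; e = 20.2 − 20.4 = -0.2
T=95: ŷ = 2.4 + 0.2·95 = 21.4; e = 18.8 − 21.4 = -2.6
T=100: ŷ = 2.4 + 0.2·100 = 22.4; e = 26.6 − 22.4 = 4.2
T=105: ŷ = 2.4 + 0.2·105 = 23.4; e = 24 − 23.4 = 0.6
SSE = 4.84 + 0.04 + 3.24 + 1.96 + 0.16 + 19.36 + 0.04 + 6.76 + 17.64 + 0.36 = 54.4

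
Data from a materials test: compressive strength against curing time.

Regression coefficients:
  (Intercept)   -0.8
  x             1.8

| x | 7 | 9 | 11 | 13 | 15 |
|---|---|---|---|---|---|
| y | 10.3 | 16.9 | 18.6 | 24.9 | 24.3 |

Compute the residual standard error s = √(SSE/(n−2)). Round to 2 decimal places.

x=7: ŷ = -0.8 + 1.8·7 = 11.8; e = 10.3 − 11.8 = -1.5
x=9: ŷ = -0.8 + 1.8·9 = 15.4; e = 16.9 − 15.4 = 1.5
x=11: ŷ = -0.8 + 1.8·11 = 19; e = 18.6 − 19 = -0.4
x=13: ŷ = -0.8 + 1.8·13 = 22.6; e = 24.9 − 22.6 = 2.3
x=15: ŷ = -0.8 + 1.8·15 = 26.2; e = 24.3 − 26.2 = -1.9
SSE = 2.25 + 2.25 + 0.16 + 5.29 + 3.61 = 13.56
s = √(13.56/3) = √4.52 ≈ 2.13

s = 2.13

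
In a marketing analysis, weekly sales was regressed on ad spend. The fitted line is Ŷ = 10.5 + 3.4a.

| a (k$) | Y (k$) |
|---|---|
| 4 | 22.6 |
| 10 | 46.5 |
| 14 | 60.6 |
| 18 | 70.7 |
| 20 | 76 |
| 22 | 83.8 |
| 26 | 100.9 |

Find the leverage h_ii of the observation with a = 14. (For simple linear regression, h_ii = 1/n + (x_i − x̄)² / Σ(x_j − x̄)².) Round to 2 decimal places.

ā = (4 + 10 + 14 + 18 + 20 + 22 + 26)/7 = 16.2857
Σ(a − ā)² = 150.939 + 39.5102 + 5.22449 + 2.93878 + 13.7959 + 32.6531 + 94.3673 = 339.429
h = 1/7 + (-2.28571)²/339.429 = 0.142857 + 0.015392 = 0.16

h = 0.16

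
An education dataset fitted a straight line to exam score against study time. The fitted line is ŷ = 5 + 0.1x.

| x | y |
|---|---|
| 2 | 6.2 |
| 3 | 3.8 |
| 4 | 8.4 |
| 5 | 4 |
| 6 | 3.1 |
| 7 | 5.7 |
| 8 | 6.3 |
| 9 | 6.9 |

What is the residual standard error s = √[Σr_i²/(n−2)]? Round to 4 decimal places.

s = 1.9149

x=2: ŷ = 5 + 0.1·2 = 5.2; r = 6.2 − 5.2 = 1
x=3: ŷ = 5 + 0.1·3 = 5.3; r = 3.8 − 5.3 = -1.5
x=4: ŷ = 5 + 0.1·4 = 5.4; r = 8.4 − 5.4 = 3
x=5: ŷ = 5 + 0.1·5 = 5.5; r = 4 − 5.5 = -1.5
x=6: ŷ = 5 + 0.1·6 = 5.6; r = 3.1 − 5.6 = -2.5
x=7: ŷ = 5 + 0.1·7 = 5.7; r = 5.7 − 5.7 = 0
x=8: ŷ = 5 + 0.1·8 = 5.8; r = 6.3 − 5.8 = 0.5
x=9: ŷ = 5 + 0.1·9 = 5.9; r = 6.9 − 5.9 = 1
SSE = 1 + 2.25 + 9 + 2.25 + 6.25 + 0 + 0.25 + 1 = 22
s = √(22/6) = √3.66667 ≈ 1.9149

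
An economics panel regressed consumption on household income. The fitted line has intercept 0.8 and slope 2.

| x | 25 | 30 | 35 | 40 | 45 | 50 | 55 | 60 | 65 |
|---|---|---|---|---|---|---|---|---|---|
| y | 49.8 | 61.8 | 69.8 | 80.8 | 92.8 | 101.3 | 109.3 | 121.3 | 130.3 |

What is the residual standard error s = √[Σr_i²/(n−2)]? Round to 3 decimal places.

s = 1.195

x=25: ŷ = 0.8 + 2·25 = 50.8; r = 49.8 − 50.8 = -1
x=30: ŷ = 0.8 + 2·30 = 60.8; r = 61.8 − 60.8 = 1
x=35: ŷ = 0.8 + 2·35 = 70.8; r = 69.8 − 70.8 = -1
x=40: ŷ = 0.8 + 2·40 = 80.8; r = 80.8 − 80.8 = 0
x=45: ŷ = 0.8 + 2·45 = 90.8; r = 92.8 − 90.8 = 2
x=50: ŷ = 0.8 + 2·50 = 100.8; r = 101.3 − 100.8 = 0.5
x=55: ŷ = 0.8 + 2·55 = 110.8; r = 109.3 − 110.8 = -1.5
x=60: ŷ = 0.8 + 2·60 = 120.8; r = 121.3 − 120.8 = 0.5
x=65: ŷ = 0.8 + 2·65 = 130.8; r = 130.3 − 130.8 = -0.5
SSE = 1 + 1 + 1 + 0 + 4 + 0.25 + 2.25 + 0.25 + 0.25 = 10
s = √(10/7) = √1.42857 ≈ 1.195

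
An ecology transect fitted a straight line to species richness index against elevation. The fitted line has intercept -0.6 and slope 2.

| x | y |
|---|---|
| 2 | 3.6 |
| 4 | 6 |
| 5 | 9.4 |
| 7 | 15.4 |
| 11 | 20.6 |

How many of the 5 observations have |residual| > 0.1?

4

x=2: ŷ = -0.6 + 2·2 = 3.4; r = 3.6 − 3.4 = 0.2
x=4: ŷ = -0.6 + 2·4 = 7.4; r = 6 − 7.4 = -1.4
x=5: ŷ = -0.6 + 2·5 = 9.4; r = 9.4 − 9.4 = 0
x=7: ŷ = -0.6 + 2·7 = 13.4; r = 15.4 − 13.4 = 2
x=11: ŷ = -0.6 + 2·11 = 21.4; r = 20.6 − 21.4 = -0.8
|r| > 0.1: x=2 (|r|=0.2), x=4 (|r|=1.4), x=7 (|r|=2), x=11 (|r|=0.8) → 4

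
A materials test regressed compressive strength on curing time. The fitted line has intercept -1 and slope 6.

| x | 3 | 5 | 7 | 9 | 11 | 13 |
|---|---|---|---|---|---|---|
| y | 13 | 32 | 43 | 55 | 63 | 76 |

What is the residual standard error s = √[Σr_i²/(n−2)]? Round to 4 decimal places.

x=3: ŷ = -1 + 6·3 = 17; r = 13 − 17 = -4
x=5: ŷ = -1 + 6·5 = 29; r = 32 − 29 = 3
x=7: ŷ = -1 + 6·7 = 41; r = 43 − 41 = 2
x=9: ŷ = -1 + 6·9 = 53; r = 55 − 53 = 2
x=11: ŷ = -1 + 6·11 = 65; r = 63 − 65 = -2
x=13: ŷ = -1 + 6·13 = 77; r = 76 − 77 = -1
SSE = 16 + 9 + 4 + 4 + 4 + 1 = 38
s = √(38/4) = √9.5 ≈ 3.0822

s = 3.0822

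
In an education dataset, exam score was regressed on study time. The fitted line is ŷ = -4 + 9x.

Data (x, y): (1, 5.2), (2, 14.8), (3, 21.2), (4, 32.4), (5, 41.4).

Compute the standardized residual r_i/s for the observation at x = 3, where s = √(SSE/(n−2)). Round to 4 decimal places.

x=1: ŷ = -4 + 9·1 = 5; r = 5.2 − 5 = 0.2
x=2: ŷ = -4 + 9·2 = 14; r = 14.8 − 14 = 0.8
x=3: ŷ = -4 + 9·3 = 23; r = 21.2 − 23 = -1.8
x=4: ŷ = -4 + 9·4 = 32; r = 32.4 − 32 = 0.4
x=5: ŷ = -4 + 9·5 = 41; r = 41.4 − 41 = 0.4
SSE = 0.04 + 0.64 + 3.24 + 0.16 + 0.16 = 4.24
s = √(4.24/3) = 1.18884
r/s = -1.8 / 1.18884 = -1.5141

-1.5141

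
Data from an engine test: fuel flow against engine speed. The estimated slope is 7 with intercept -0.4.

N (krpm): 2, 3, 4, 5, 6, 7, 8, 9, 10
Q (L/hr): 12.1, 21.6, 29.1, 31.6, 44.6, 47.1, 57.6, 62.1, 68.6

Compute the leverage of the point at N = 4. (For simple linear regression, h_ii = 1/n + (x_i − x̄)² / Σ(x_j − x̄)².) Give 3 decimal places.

N̄ = (2 + 3 + 4 + 5 + 6 + 7 + 8 + 9 + 10)/9 = 6
Σ(N − N̄)² = 16 + 9 + 4 + 1 + 0 + 1 + 4 + 9 + 16 = 60
h = 1/9 + (-2)²/60 = 0.111111 + 0.0666667 = 0.178

h = 0.178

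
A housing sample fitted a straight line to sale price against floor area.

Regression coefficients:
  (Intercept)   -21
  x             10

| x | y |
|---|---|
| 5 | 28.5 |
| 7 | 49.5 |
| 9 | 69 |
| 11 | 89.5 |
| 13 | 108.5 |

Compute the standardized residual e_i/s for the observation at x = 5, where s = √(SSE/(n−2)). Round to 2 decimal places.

x=5: ŷ = -21 + 10·5 = 29; e = 28.5 − 29 = -0.5
x=7: ŷ = -21 + 10·7 = 49; e = 49.5 − 49 = 0.5
x=9: ŷ = -21 + 10·9 = 69; e = 69 − 69 = 0
x=11: ŷ = -21 + 10·11 = 89; e = 89.5 − 89 = 0.5
x=13: ŷ = -21 + 10·13 = 109; e = 108.5 − 109 = -0.5
SSE = 0.25 + 0.25 + 0 + 0.25 + 0.25 = 1
s = √(1/3) = 0.57735
e/s = -0.5 / 0.57735 = -0.87

-0.87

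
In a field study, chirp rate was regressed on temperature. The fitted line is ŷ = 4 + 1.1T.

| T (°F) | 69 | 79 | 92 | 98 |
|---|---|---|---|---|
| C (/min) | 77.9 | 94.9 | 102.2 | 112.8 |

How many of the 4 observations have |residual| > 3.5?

T=69: ŷ = 4 + 1.1·69 = 79.9; r = 77.9 − 79.9 = -2
T=79: ŷ = 4 + 1.1·79 = 90.9; r = 94.9 − 90.9 = 4
T=92: ŷ = 4 + 1.1·92 = 105.2; r = 102.2 − 105.2 = -3
T=98: ŷ = 4 + 1.1·98 = 111.8; r = 112.8 − 111.8 = 1
|r| > 3.5: T=79 (|r|=4) → 1

1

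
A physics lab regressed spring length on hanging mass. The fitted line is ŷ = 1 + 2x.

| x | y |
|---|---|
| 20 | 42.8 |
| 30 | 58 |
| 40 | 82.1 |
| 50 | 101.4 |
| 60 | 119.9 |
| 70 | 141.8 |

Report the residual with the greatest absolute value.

e = -3

x=20: ŷ = 1 + 2·20 = 41; e = 42.8 − 41 = 1.8
x=30: ŷ = 1 + 2·30 = 61; e = 58 − 61 = -3
x=40: ŷ = 1 + 2·40 = 81; e = 82.1 − 81 = 1.1
x=50: ŷ = 1 + 2·50 = 101; e = 101.4 − 101 = 0.4
x=60: ŷ = 1 + 2·60 = 121; e = 119.9 − 121 = -1.1
x=70: ŷ = 1 + 2·70 = 141; e = 141.8 − 141 = 0.8
Largest |e| is 3 at x = 30, residual -3.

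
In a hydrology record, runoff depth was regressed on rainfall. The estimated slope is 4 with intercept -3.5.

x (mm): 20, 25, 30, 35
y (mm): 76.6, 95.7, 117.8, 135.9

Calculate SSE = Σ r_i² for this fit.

SSE = 2.7

x=20: ŷ = -3.5 + 4·20 = 76.5; r = 76.6 − 76.5 = 0.1
x=25: ŷ = -3.5 + 4·25 = 96.5; r = 95.7 − 96.5 = -0.8
x=30: ŷ = -3.5 + 4·30 = 116.5; r = 117.8 − 116.5 = 1.3
x=35: ŷ = -3.5 + 4·35 = 136.5; r = 135.9 − 136.5 = -0.6
SSE = 0.01 + 0.64 + 1.69 + 0.36 = 2.7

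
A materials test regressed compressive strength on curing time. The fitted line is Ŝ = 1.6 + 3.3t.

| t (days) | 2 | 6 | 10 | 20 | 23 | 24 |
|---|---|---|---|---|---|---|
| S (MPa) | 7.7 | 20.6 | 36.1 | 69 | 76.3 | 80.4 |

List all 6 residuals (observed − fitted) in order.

-0.5, -0.8, 1.5, 1.4, -1.2, -0.4

t=2: Ŝ = 1.6 + 3.3·2 = 8.2; r = 7.7 − 8.2 = -0.5
t=6: Ŝ = 1.6 + 3.3·6 = 21.4; r = 20.6 − 21.4 = -0.8
t=10: Ŝ = 1.6 + 3.3·10 = 34.6; r = 36.1 − 34.6 = 1.5
t=20: Ŝ = 1.6 + 3.3·20 = 67.6; r = 69 − 67.6 = 1.4
t=23: Ŝ = 1.6 + 3.3·23 = 77.5; r = 76.3 − 77.5 = -1.2
t=24: Ŝ = 1.6 + 3.3·24 = 80.8; r = 80.4 − 80.8 = -0.4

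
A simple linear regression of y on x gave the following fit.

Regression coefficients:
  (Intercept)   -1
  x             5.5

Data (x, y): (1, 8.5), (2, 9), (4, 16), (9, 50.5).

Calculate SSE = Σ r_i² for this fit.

x=1: ŷ = -1 + 5.5·1 = 4.5; r = 8.5 − 4.5 = 4
x=2: ŷ = -1 + 5.5·2 = 10; r = 9 − 10 = -1
x=4: ŷ = -1 + 5.5·4 = 21; r = 16 − 21 = -5
x=9: ŷ = -1 + 5.5·9 = 48.5; r = 50.5 − 48.5 = 2
SSE = 16 + 1 + 25 + 4 = 46

SSE = 46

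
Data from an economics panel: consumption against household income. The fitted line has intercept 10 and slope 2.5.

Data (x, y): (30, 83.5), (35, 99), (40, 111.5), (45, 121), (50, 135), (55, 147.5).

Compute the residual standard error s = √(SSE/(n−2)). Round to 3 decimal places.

x=30: ŷ = 10 + 2.5·30 = 85; r = 83.5 − 85 = -1.5
x=35: ŷ = 10 + 2.5·35 = 97.5; r = 99 − 97.5 = 1.5
x=40: ŷ = 10 + 2.5·40 = 110; r = 111.5 − 110 = 1.5
x=45: ŷ = 10 + 2.5·45 = 122.5; r = 121 − 122.5 = -1.5
x=50: ŷ = 10 + 2.5·50 = 135; r = 135 − 135 = 0
x=55: ŷ = 10 + 2.5·55 = 147.5; r = 147.5 − 147.5 = 0
SSE = 2.25 + 2.25 + 2.25 + 2.25 + 0 + 0 = 9
s = √(9/4) = √2.25 ≈ 1.500

s = 1.500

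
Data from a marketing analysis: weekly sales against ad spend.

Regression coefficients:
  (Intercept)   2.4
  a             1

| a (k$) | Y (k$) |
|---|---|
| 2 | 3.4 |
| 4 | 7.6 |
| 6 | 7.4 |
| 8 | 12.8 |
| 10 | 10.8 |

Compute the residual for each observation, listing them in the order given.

-1, 1.2, -1, 2.4, -1.6

a=2: Ŷ = 2.4 + 2 = 4.4; e = 3.4 − 4.4 = -1
a=4: Ŷ = 2.4 + 4 = 6.4; e = 7.6 − 6.4 = 1.2
a=6: Ŷ = 2.4 + 6 = 8.4; e = 7.4 − 8.4 = -1
a=8: Ŷ = 2.4 + 8 = 10.4; e = 12.8 − 10.4 = 2.4
a=10: Ŷ = 2.4 + 10 = 12.4; e = 10.8 − 12.4 = -1.6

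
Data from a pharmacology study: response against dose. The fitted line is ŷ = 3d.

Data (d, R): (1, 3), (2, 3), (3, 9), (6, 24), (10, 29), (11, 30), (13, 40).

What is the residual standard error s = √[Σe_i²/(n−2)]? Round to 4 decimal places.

s = 3.3466

d=1: ŷ = 3·1 = 3; e = 3 − 3 = 0
d=2: ŷ = 3·2 = 6; e = 3 − 6 = -3
d=3: ŷ = 3·3 = 9; e = 9 − 9 = 0
d=6: ŷ = 3·6 = 18; e = 24 − 18 = 6
d=10: ŷ = 3·10 = 30; e = 29 − 30 = -1
d=11: ŷ = 3·11 = 33; e = 30 − 33 = -3
d=13: ŷ = 3·13 = 39; e = 40 − 39 = 1
SSE = 0 + 9 + 0 + 36 + 1 + 9 + 1 = 56
s = √(56/5) = √11.2 ≈ 3.3466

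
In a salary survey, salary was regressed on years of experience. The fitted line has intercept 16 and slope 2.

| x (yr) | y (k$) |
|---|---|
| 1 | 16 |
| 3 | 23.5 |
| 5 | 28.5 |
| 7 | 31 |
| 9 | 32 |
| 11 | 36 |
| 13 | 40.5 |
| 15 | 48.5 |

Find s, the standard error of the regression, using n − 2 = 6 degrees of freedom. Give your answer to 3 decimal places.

x=1: ŷ = 16 + 2·1 = 18; e = 16 − 18 = -2
x=3: ŷ = 16 + 2·3 = 22; e = 23.5 − 22 = 1.5
x=5: ŷ = 16 + 2·5 = 26; e = 28.5 − 26 = 2.5
x=7: ŷ = 16 + 2·7 = 30; e = 31 − 30 = 1
x=9: ŷ = 16 + 2·9 = 34; e = 32 − 34 = -2
x=11: ŷ = 16 + 2·11 = 38; e = 36 − 38 = -2
x=13: ŷ = 16 + 2·13 = 42; e = 40.5 − 42 = -1.5
x=15: ŷ = 16 + 2·15 = 46; e = 48.5 − 46 = 2.5
SSE = 4 + 2.25 + 6.25 + 1 + 4 + 4 + 2.25 + 6.25 = 30
s = √(30/6) = √5 ≈ 2.236

s = 2.236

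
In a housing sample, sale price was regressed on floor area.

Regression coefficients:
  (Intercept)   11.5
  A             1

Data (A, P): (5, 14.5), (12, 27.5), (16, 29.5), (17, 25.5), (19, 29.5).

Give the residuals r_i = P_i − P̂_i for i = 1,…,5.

A=5: P̂ = 11.5 + 5 = 16.5; r = 14.5 − 16.5 = -2
A=12: P̂ = 11.5 + 12 = 23.5; r = 27.5 − 23.5 = 4
A=16: P̂ = 11.5 + 16 = 27.5; r = 29.5 − 27.5 = 2
A=17: P̂ = 11.5 + 17 = 28.5; r = 25.5 − 28.5 = -3
A=19: P̂ = 11.5 + 19 = 30.5; r = 29.5 − 30.5 = -1

-2, 4, 2, -3, -1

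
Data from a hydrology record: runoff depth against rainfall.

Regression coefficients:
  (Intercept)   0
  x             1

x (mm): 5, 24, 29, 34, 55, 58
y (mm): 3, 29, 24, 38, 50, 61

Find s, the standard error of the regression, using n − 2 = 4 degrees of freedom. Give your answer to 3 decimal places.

s = 5.099

x=5: ŷ = 5 = 5; r = 3 − 5 = -2
x=24: ŷ = 24 = 24; r = 29 − 24 = 5
x=29: ŷ = 29 = 29; r = 24 − 29 = -5
x=34: ŷ = 34 = 34; r = 38 − 34 = 4
x=55: ŷ = 55 = 55; r = 50 − 55 = -5
x=58: ŷ = 58 = 58; r = 61 − 58 = 3
SSE = 4 + 25 + 25 + 16 + 25 + 9 = 104
s = √(104/4) = √26 ≈ 5.099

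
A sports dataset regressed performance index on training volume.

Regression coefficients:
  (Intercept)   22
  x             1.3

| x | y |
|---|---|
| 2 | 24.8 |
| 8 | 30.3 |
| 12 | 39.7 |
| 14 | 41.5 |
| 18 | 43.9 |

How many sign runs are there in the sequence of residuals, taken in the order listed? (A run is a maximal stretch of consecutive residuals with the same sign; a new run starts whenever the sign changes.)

4 runs

x=2: ŷ = 22 + 1.3·2 = 24.6; r = 24.8 − 24.6 = 0.2
x=8: ŷ = 22 + 1.3·8 = 32.4; r = 30.3 − 32.4 = -2.1
x=12: ŷ = 22 + 1.3·12 = 37.6; r = 39.7 − 37.6 = 2.1
x=14: ŷ = 22 + 1.3·14 = 40.2; r = 41.5 − 40.2 = 1.3
x=18: ŷ = 22 + 1.3·18 = 45.4; r = 43.9 − 45.4 = -1.5
Signs: + − + + −
Runs: +×1, −×1, +×2, −×1 → 4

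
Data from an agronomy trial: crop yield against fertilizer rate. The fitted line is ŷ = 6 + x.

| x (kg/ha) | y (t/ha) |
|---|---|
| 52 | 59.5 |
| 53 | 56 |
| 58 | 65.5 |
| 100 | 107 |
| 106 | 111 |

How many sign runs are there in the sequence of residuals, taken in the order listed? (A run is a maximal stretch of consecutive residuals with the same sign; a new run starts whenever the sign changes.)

4 runs

x=52: ŷ = 6 + 52 = 58; e = 59.5 − 58 = 1.5
x=53: ŷ = 6 + 53 = 59; e = 56 − 59 = -3
x=58: ŷ = 6 + 58 = 64; e = 65.5 − 64 = 1.5
x=100: ŷ = 6 + 100 = 106; e = 107 − 106 = 1
x=106: ŷ = 6 + 106 = 112; e = 111 − 112 = -1
Signs: + − + + −
Runs: +×1, −×1, +×2, −×1 → 4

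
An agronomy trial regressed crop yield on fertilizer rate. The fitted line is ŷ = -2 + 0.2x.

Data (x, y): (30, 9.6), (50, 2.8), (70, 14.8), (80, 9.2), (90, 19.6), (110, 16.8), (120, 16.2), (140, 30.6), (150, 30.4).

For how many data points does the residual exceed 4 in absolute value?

5

x=30: ŷ = -2 + 0.2·30 = 4; r = 9.6 − 4 = 5.6
x=50: ŷ = -2 + 0.2·50 = 8; r = 2.8 − 8 = -5.2
x=70: ŷ = -2 + 0.2·70 = 12; r = 14.8 − 12 = 2.8
x=80: ŷ = -2 + 0.2·80 = 14; r = 9.2 − 14 = -4.8
x=90: ŷ = -2 + 0.2·90 = 16; r = 19.6 − 16 = 3.6
x=110: ŷ = -2 + 0.2·110 = 20; r = 16.8 − 20 = -3.2
x=120: ŷ = -2 + 0.2·120 = 22; r = 16.2 − 22 = -5.8
x=140: ŷ = -2 + 0.2·140 = 26; r = 30.6 − 26 = 4.6
x=150: ŷ = -2 + 0.2·150 = 28; r = 30.4 − 28 = 2.4
|r| > 4: x=30 (|r|=5.6), x=50 (|r|=5.2), x=80 (|r|=4.8), x=120 (|r|=5.8), x=140 (|r|=4.6) → 5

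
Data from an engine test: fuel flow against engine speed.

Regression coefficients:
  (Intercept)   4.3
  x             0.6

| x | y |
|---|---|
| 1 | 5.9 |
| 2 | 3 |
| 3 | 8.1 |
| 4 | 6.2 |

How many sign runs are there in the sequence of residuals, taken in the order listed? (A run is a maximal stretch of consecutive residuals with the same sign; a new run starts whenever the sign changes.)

4 runs

x=1: ŷ = 4.3 + 0.6·1 = 4.9; e = 5.9 − 4.9 = 1
x=2: ŷ = 4.3 + 0.6·2 = 5.5; e = 3 − 5.5 = -2.5
x=3: ŷ = 4.3 + 0.6·3 = 6.1; e = 8.1 − 6.1 = 2
x=4: ŷ = 4.3 + 0.6·4 = 6.7; e = 6.2 − 6.7 = -0.5
Signs: + − + −
Runs: +×1, −×1, +×1, −×1 → 4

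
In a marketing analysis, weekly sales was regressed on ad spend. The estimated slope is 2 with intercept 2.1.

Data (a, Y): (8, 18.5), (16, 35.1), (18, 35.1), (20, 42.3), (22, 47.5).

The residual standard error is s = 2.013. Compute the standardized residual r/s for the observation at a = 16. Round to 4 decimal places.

0.4968

ŷ = 2.1 + 2·16 = 34.1
r = 35.1 − 34.1 = 1
r/s = 1 / 2.013 = 0.4968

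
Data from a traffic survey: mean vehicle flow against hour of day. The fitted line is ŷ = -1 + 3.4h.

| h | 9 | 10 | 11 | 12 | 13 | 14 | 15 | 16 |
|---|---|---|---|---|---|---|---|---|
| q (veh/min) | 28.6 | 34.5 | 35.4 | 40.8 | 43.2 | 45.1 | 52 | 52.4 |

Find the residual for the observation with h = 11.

e = -1

ŷ = -1 + 3.4·11 = 36.4
e = 35.4 − 36.4 = -1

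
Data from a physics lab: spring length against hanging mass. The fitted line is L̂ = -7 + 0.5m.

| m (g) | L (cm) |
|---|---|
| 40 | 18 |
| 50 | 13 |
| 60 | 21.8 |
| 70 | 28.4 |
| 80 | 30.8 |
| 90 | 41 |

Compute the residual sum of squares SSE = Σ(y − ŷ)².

m=40: L̂ = -7 + 0.5·40 = 13; r = 18 − 13 = 5
m=50: L̂ = -7 + 0.5·50 = 18; r = 13 − 18 = -5
m=60: L̂ = -7 + 0.5·60 = 23; r = 21.8 − 23 = -1.2
m=70: L̂ = -7 + 0.5·70 = 28; r = 28.4 − 28 = 0.4
m=80: L̂ = -7 + 0.5·80 = 33; r = 30.8 − 33 = -2.2
m=90: L̂ = -7 + 0.5·90 = 38; r = 41 − 38 = 3
SSE = 25 + 25 + 1.44 + 0.16 + 4.84 + 9 = 65.44

SSE = 65.44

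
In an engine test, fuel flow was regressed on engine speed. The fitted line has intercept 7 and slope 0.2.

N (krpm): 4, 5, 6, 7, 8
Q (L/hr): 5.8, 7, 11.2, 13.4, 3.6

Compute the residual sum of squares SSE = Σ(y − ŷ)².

SSE = 64

N=4: Q̂ = 7 + 0.2·4 = 7.8; e = 5.8 − 7.8 = -2
N=5: Q̂ = 7 + 0.2·5 = 8; e = 7 − 8 = -1
N=6: Q̂ = 7 + 0.2·6 = 8.2; e = 11.2 − 8.2 = 3
N=7: Q̂ = 7 + 0.2·7 = 8.4; e = 13.4 − 8.4 = 5
N=8: Q̂ = 7 + 0.2·8 = 8.6; e = 3.6 − 8.6 = -5
SSE = 4 + 1 + 9 + 25 + 25 = 64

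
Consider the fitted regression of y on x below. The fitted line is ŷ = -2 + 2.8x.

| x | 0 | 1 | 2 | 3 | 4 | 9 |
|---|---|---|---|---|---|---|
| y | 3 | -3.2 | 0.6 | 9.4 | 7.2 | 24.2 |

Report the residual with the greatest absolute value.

x=0: ŷ = -2 + 2.8·0 = -2; e = 3 − (-2) = 5
x=1: ŷ = -2 + 2.8·1 = 0.8; e = -3.2 − 0.8 = -4
x=2: ŷ = -2 + 2.8·2 = 3.6; e = 0.6 − 3.6 = -3
x=3: ŷ = -2 + 2.8·3 = 6.4; e = 9.4 − 6.4 = 3
x=4: ŷ = -2 + 2.8·4 = 9.2; e = 7.2 − 9.2 = -2
x=9: ŷ = -2 + 2.8·9 = 23.2; e = 24.2 − 23.2 = 1
Largest |e| is 5 at x = 0, residual 5.

e = 5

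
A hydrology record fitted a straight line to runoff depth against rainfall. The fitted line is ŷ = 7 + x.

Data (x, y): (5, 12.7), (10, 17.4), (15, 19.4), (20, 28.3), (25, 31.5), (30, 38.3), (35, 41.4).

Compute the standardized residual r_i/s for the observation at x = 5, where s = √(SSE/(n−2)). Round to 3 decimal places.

0.464

x=5: ŷ = 7 + 5 = 12; r = 12.7 − 12 = 0.7
x=10: ŷ = 7 + 10 = 17; r = 17.4 − 17 = 0.4
x=15: ŷ = 7 + 15 = 22; r = 19.4 − 22 = -2.6
x=20: ŷ = 7 + 20 = 27; r = 28.3 − 27 = 1.3
x=25: ŷ = 7 + 25 = 32; r = 31.5 − 32 = -0.5
x=30: ŷ = 7 + 30 = 37; r = 38.3 − 37 = 1.3
x=35: ŷ = 7 + 35 = 42; r = 41.4 − 42 = -0.6
SSE = 0.49 + 0.16 + 6.76 + 1.69 + 0.25 + 1.69 + 0.36 = 11.4
s = √(11.4/5) = 1.50997
r/s = 0.7 / 1.50997 = 0.464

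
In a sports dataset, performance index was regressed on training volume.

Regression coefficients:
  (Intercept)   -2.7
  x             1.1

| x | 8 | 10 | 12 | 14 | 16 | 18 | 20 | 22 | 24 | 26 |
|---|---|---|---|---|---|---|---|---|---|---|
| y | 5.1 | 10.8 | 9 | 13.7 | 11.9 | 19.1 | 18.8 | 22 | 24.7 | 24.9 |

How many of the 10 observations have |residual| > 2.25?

x=8: ŷ = -2.7 + 1.1·8 = 6.1; r = 5.1 − 6.1 = -1
x=10: ŷ = -2.7 + 1.1·10 = 8.3; r = 10.8 − 8.3 = 2.5
x=12: ŷ = -2.7 + 1.1·12 = 10.5; r = 9 − 10.5 = -1.5
x=14: ŷ = -2.7 + 1.1·14 = 12.7; r = 13.7 − 12.7 = 1
x=16: ŷ = -2.7 + 1.1·16 = 14.9; r = 11.9 − 14.9 = -3
x=18: ŷ = -2.7 + 1.1·18 = 17.1; r = 19.1 − 17.1 = 2
x=20: ŷ = -2.7 + 1.1·20 = 19.3; r = 18.8 − 19.3 = -0.5
x=22: ŷ = -2.7 + 1.1·22 = 21.5; r = 22 − 21.5 = 0.5
x=24: ŷ = -2.7 + 1.1·24 = 23.7; r = 24.7 − 23.7 = 1
x=26: ŷ = -2.7 + 1.1·26 = 25.9; r = 24.9 − 25.9 = -1
|r| > 2.25: x=10 (|r|=2.5), x=16 (|r|=3) → 2

2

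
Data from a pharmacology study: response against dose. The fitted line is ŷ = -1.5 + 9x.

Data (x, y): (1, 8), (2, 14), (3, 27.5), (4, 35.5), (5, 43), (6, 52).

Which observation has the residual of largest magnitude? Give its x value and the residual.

x=1: ŷ = -1.5 + 9·1 = 7.5; e = 8 − 7.5 = 0.5
x=2: ŷ = -1.5 + 9·2 = 16.5; e = 14 − 16.5 = -2.5
x=3: ŷ = -1.5 + 9·3 = 25.5; e = 27.5 − 25.5 = 2
x=4: ŷ = -1.5 + 9·4 = 34.5; e = 35.5 − 34.5 = 1
x=5: ŷ = -1.5 + 9·5 = 43.5; e = 43 − 43.5 = -0.5
x=6: ŷ = -1.5 + 9·6 = 52.5; e = 52 − 52.5 = -0.5
Largest |e| is 2.5 at x = 2, residual -2.5.

x = 2, e = -2.5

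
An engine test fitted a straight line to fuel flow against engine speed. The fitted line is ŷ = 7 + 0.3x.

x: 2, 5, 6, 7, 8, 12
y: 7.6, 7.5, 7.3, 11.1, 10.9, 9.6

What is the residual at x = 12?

r = -1

ŷ = 7 + 0.3·12 = 10.6
r = 9.6 − 10.6 = -1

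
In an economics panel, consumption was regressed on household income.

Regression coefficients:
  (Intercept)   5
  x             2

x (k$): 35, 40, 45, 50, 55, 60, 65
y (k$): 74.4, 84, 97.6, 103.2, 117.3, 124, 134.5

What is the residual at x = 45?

ŷ = 5 + 2·45 = 95
r = 97.6 − 95 = 2.6

r = 2.6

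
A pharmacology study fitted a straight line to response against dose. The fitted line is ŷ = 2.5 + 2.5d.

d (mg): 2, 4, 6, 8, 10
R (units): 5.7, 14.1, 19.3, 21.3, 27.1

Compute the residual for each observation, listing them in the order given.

d=2: ŷ = 2.5 + 2.5·2 = 7.5; e = 5.7 − 7.5 = -1.8
d=4: ŷ = 2.5 + 2.5·4 = 12.5; e = 14.1 − 12.5 = 1.6
d=6: ŷ = 2.5 + 2.5·6 = 17.5; e = 19.3 − 17.5 = 1.8
d=8: ŷ = 2.5 + 2.5·8 = 22.5; e = 21.3 − 22.5 = -1.2
d=10: ŷ = 2.5 + 2.5·10 = 27.5; e = 27.1 − 27.5 = -0.4

-1.8, 1.6, 1.8, -1.2, -0.4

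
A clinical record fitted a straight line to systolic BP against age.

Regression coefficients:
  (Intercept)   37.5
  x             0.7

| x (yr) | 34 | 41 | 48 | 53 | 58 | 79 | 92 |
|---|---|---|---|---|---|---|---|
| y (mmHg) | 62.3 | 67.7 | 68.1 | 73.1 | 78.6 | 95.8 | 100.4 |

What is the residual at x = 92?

r = -1.5

ŷ = 37.5 + 0.7·92 = 101.9
r = 100.4 − 101.9 = -1.5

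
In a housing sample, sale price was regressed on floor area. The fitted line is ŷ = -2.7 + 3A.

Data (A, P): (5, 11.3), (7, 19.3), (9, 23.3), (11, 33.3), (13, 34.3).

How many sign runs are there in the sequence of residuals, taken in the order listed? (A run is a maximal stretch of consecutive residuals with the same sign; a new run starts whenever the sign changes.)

5 runs

A=5: ŷ = -2.7 + 3·5 = 12.3; r = 11.3 − 12.3 = -1
A=7: ŷ = -2.7 + 3·7 = 18.3; r = 19.3 − 18.3 = 1
A=9: ŷ = -2.7 + 3·9 = 24.3; r = 23.3 − 24.3 = -1
A=11: ŷ = -2.7 + 3·11 = 30.3; r = 33.3 − 30.3 = 3
A=13: ŷ = -2.7 + 3·13 = 36.3; r = 34.3 − 36.3 = -2
Signs: − + − + −
Runs: −×1, +×1, −×1, +×1, −×1 → 5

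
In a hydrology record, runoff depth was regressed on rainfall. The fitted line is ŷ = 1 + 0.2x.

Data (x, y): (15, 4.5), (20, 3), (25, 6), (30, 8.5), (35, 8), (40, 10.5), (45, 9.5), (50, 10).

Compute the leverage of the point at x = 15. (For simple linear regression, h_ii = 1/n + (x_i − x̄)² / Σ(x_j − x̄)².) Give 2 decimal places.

x̄ = (15 + 20 + 25 + 30 + 35 + 40 + 45 + 50)/8 = 32.5
Σ(x − x̄)² = 306.25 + 156.25 + 56.25 + 6.25 + 6.25 + 56.25 + 156.25 + 306.25 = 1050
h = 1/8 + (-17.5)²/1050 = 0.125 + 0.291667 = 0.42

h = 0.42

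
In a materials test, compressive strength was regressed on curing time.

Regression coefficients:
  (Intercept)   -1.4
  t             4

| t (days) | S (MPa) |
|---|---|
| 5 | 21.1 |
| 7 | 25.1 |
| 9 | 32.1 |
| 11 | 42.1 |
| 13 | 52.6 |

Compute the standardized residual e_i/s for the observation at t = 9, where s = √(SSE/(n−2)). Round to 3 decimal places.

t=5: ŷ = -1.4 + 4·5 = 18.6; e = 21.1 − 18.6 = 2.5
t=7: ŷ = -1.4 + 4·7 = 26.6; e = 25.1 − 26.6 = -1.5
t=9: ŷ = -1.4 + 4·9 = 34.6; e = 32.1 − 34.6 = -2.5
t=11: ŷ = -1.4 + 4·11 = 42.6; e = 42.1 − 42.6 = -0.5
t=13: ŷ = -1.4 + 4·13 = 50.6; e = 52.6 − 50.6 = 2
SSE = 6.25 + 2.25 + 6.25 + 0.25 + 4 = 19
s = √(19/3) = 2.51661
e/s = -2.5 / 2.51661 = -0.993

-0.993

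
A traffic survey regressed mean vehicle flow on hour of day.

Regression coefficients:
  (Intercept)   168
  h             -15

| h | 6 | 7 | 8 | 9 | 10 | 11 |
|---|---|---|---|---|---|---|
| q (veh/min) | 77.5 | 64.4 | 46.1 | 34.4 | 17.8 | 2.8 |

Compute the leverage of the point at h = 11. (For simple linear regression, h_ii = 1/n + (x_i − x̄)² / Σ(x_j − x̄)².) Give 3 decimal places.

h̄ = (6 + 7 + 8 + 9 + 10 + 11)/6 = 8.5
Σ(h − h̄)² = 6.25 + 2.25 + 0.25 + 0.25 + 2.25 + 6.25 = 17.5
h = 1/6 + (2.5)²/17.5 = 0.166667 + 0.357143 = 0.524

h = 0.524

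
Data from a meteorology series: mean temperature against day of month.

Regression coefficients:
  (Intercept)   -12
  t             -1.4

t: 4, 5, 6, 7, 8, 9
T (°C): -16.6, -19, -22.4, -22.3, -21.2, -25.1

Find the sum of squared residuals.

SSE = 9.5

t=4: T̂ = -12 − 1.4·4 = -17.6; e = -16.6 − (-17.6) = 1
t=5: T̂ = -12 − 1.4·5 = -19; e = -19 − (-19) = 0
t=6: T̂ = -12 − 1.4·6 = -20.4; e = -22.4 − (-20.4) = -2
t=7: T̂ = -12 − 1.4·7 = -21.8; e = -22.3 − (-21.8) = -0.5
t=8: T̂ = -12 − 1.4·8 = -23.2; e = -21.2 − (-23.2) = 2
t=9: T̂ = -12 − 1.4·9 = -24.6; e = -25.1 − (-24.6) = -0.5
SSE = 1 + 0 + 4 + 0.25 + 4 + 0.25 = 9.5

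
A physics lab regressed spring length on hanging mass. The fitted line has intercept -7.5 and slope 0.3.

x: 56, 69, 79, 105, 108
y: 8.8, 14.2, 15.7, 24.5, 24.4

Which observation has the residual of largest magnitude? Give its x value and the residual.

x=56: ŷ = -7.5 + 0.3·56 = 9.3; e = 8.8 − 9.3 = -0.5
x=69: ŷ = -7.5 + 0.3·69 = 13.2; e = 14.2 − 13.2 = 1
x=79: ŷ = -7.5 + 0.3·79 = 16.2; e = 15.7 − 16.2 = -0.5
x=105: ŷ = -7.5 + 0.3·105 = 24; e = 24.5 − 24 = 0.5
x=108: ŷ = -7.5 + 0.3·108 = 24.9; e = 24.4 − 24.9 = -0.5
Largest |e| is 1 at x = 69, residual 1.

x = 69, e = 1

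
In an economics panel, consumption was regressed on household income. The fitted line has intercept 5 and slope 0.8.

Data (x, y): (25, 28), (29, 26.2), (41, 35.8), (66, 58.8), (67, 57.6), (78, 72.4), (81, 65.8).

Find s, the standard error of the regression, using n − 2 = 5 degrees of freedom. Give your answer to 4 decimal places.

s = 3.4641

x=25: ŷ = 5 + 0.8·25 = 25; e = 28 − 25 = 3
x=29: ŷ = 5 + 0.8·29 = 28.2; e = 26.2 − 28.2 = -2
x=41: ŷ = 5 + 0.8·41 = 37.8; e = 35.8 − 37.8 = -2
x=66: ŷ = 5 + 0.8·66 = 57.8; e = 58.8 − 57.8 = 1
x=67: ŷ = 5 + 0.8·67 = 58.6; e = 57.6 − 58.6 = -1
x=78: ŷ = 5 + 0.8·78 = 67.4; e = 72.4 − 67.4 = 5
x=81: ŷ = 5 + 0.8·81 = 69.8; e = 65.8 − 69.8 = -4
SSE = 9 + 4 + 4 + 1 + 1 + 25 + 16 = 60
s = √(60/5) = √12 ≈ 3.4641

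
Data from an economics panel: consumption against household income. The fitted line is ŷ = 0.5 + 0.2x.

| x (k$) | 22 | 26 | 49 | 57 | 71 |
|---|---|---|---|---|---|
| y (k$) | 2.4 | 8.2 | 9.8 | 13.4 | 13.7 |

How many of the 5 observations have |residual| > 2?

2

x=22: ŷ = 0.5 + 0.2·22 = 4.9; e = 2.4 − 4.9 = -2.5
x=26: ŷ = 0.5 + 0.2·26 = 5.7; e = 8.2 − 5.7 = 2.5
x=49: ŷ = 0.5 + 0.2·49 = 10.3; e = 9.8 − 10.3 = -0.5
x=57: ŷ = 0.5 + 0.2·57 = 11.9; e = 13.4 − 11.9 = 1.5
x=71: ŷ = 0.5 + 0.2·71 = 14.7; e = 13.7 − 14.7 = -1
|e| > 2: x=22 (|e|=2.5), x=26 (|e|=2.5) → 2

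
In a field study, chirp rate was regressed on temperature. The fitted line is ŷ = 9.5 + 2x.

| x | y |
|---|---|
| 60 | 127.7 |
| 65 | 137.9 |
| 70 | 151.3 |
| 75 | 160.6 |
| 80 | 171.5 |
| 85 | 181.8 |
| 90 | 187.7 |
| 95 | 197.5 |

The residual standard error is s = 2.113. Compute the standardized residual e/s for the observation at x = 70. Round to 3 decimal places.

ŷ = 9.5 + 2·70 = 149.5
e = 151.3 − 149.5 = 1.8
e/s = 1.8 / 2.113 = 0.852

0.852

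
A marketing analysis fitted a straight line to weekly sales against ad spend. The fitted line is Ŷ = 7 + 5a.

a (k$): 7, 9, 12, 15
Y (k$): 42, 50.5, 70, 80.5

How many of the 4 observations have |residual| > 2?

a=7: Ŷ = 7 + 5·7 = 42; e = 42 − 42 = 0
a=9: Ŷ = 7 + 5·9 = 52; e = 50.5 − 52 = -1.5
a=12: Ŷ = 7 + 5·12 = 67; e = 70 − 67 = 3
a=15: Ŷ = 7 + 5·15 = 82; e = 80.5 − 82 = -1.5
|e| > 2: a=12 (|e|=3) → 1

1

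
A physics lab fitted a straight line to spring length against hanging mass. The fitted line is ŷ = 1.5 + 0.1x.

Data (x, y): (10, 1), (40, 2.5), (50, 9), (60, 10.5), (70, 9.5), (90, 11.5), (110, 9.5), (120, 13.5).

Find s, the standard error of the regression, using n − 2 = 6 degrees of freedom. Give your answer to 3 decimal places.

x=10: ŷ = 1.5 + 0.1·10 = 2.5; e = 1 − 2.5 = -1.5
x=40: ŷ = 1.5 + 0.1·40 = 5.5; e = 2.5 − 5.5 = -3
x=50: ŷ = 1.5 + 0.1·50 = 6.5; e = 9 − 6.5 = 2.5
x=60: ŷ = 1.5 + 0.1·60 = 7.5; e = 10.5 − 7.5 = 3
x=70: ŷ = 1.5 + 0.1·70 = 8.5; e = 9.5 − 8.5 = 1
x=90: ŷ = 1.5 + 0.1·90 = 10.5; e = 11.5 − 10.5 = 1
x=110: ŷ = 1.5 + 0.1·110 = 12.5; e = 9.5 − 12.5 = -3
x=120: ŷ = 1.5 + 0.1·120 = 13.5; e = 13.5 − 13.5 = 0
SSE = 2.25 + 9 + 6.25 + 9 + 1 + 1 + 9 + 0 = 37.5
s = √(37.5/6) = √6.25 ≈ 2.500

s = 2.500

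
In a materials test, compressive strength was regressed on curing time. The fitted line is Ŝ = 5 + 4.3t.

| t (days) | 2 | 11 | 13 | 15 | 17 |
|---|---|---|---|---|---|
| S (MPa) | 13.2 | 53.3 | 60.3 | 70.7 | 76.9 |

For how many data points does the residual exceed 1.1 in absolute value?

t=2: Ŝ = 5 + 4.3·2 = 13.6; r = 13.2 − 13.6 = -0.4
t=11: Ŝ = 5 + 4.3·11 = 52.3; r = 53.3 − 52.3 = 1
t=13: Ŝ = 5 + 4.3·13 = 60.9; r = 60.3 − 60.9 = -0.6
t=15: Ŝ = 5 + 4.3·15 = 69.5; r = 70.7 − 69.5 = 1.2
t=17: Ŝ = 5 + 4.3·17 = 78.1; r = 76.9 − 78.1 = -1.2
|r| > 1.1: t=15 (|r|=1.2), t=17 (|r|=1.2) → 2

2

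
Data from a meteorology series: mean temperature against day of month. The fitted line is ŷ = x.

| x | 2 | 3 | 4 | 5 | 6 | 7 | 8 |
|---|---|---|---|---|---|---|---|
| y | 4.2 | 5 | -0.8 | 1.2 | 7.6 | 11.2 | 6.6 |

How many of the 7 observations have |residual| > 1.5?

x=2: ŷ = 2 = 2; r = 4.2 − 2 = 2.2
x=3: ŷ = 3 = 3; r = 5 − 3 = 2
x=4: ŷ = 4 = 4; r = -0.8 − 4 = -4.8
x=5: ŷ = 5 = 5; r = 1.2 − 5 = -3.8
x=6: ŷ = 6 = 6; r = 7.6 − 6 = 1.6
x=7: ŷ = 7 = 7; r = 11.2 − 7 = 4.2
x=8: ŷ = 8 = 8; r = 6.6 − 8 = -1.4
|r| > 1.5: x=2 (|r|=2.2), x=3 (|r|=2), x=4 (|r|=4.8), x=5 (|r|=3.8), x=6 (|r|=1.6), x=7 (|r|=4.2) → 6

6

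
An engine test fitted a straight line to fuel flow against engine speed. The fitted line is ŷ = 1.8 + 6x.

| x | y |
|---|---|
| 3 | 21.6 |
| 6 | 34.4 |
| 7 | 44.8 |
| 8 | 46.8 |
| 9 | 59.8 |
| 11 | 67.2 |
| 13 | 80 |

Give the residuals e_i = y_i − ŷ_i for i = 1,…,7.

x=3: ŷ = 1.8 + 6·3 = 19.8; e = 21.6 − 19.8 = 1.8
x=6: ŷ = 1.8 + 6·6 = 37.8; e = 34.4 − 37.8 = -3.4
x=7: ŷ = 1.8 + 6·7 = 43.8; e = 44.8 − 43.8 = 1
x=8: ŷ = 1.8 + 6·8 = 49.8; e = 46.8 − 49.8 = -3
x=9: ŷ = 1.8 + 6·9 = 55.8; e = 59.8 − 55.8 = 4
x=11: ŷ = 1.8 + 6·11 = 67.8; e = 67.2 − 67.8 = -0.6
x=13: ŷ = 1.8 + 6·13 = 79.8; e = 80 − 79.8 = 0.2

1.8, -3.4, 1, -3, 4, -0.6, 0.2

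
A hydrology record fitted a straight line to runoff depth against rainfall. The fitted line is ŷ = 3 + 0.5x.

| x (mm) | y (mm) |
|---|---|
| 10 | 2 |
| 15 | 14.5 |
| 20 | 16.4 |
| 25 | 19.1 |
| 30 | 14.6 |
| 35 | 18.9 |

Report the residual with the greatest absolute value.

e = -6

x=10: ŷ = 3 + 0.5·10 = 8; e = 2 − 8 = -6
x=15: ŷ = 3 + 0.5·15 = 10.5; e = 14.5 − 10.5 = 4
x=20: ŷ = 3 + 0.5·20 = 13; e = 16.4 − 13 = 3.4
x=25: ŷ = 3 + 0.5·25 = 15.5; e = 19.1 − 15.5 = 3.6
x=30: ŷ = 3 + 0.5·30 = 18; e = 14.6 − 18 = -3.4
x=35: ŷ = 3 + 0.5·35 = 20.5; e = 18.9 − 20.5 = -1.6
Largest |e| is 6 at x = 10, residual -6.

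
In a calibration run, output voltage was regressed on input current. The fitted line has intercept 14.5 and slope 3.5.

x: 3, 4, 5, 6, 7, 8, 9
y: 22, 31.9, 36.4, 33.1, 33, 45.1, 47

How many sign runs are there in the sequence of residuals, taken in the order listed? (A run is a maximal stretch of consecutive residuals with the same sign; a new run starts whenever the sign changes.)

4 runs

x=3: ŷ = 14.5 + 3.5·3 = 25; r = 22 − 25 = -3
x=4: ŷ = 14.5 + 3.5·4 = 28.5; r = 31.9 − 28.5 = 3.4
x=5: ŷ = 14.5 + 3.5·5 = 32; r = 36.4 − 32 = 4.4
x=6: ŷ = 14.5 + 3.5·6 = 35.5; r = 33.1 − 35.5 = -2.4
x=7: ŷ = 14.5 + 3.5·7 = 39; r = 33 − 39 = -6
x=8: ŷ = 14.5 + 3.5·8 = 42.5; r = 45.1 − 42.5 = 2.6
x=9: ŷ = 14.5 + 3.5·9 = 46; r = 47 − 46 = 1
Signs: − + + − − + +
Runs: −×1, +×2, −×2, +×2 → 4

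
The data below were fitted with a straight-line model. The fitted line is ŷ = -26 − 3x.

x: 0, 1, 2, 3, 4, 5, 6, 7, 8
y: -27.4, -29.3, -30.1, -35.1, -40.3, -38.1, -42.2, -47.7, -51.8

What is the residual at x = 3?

ŷ = -26 − 3·3 = -35
r = -35.1 − (-35) = -0.1

r = -0.1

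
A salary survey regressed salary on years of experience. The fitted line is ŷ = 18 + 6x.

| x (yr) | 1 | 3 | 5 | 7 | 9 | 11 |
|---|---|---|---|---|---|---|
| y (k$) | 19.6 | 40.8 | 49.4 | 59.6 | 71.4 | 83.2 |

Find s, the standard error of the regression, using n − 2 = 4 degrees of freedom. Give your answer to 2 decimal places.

s = 3.37

x=1: ŷ = 18 + 6·1 = 24; r = 19.6 − 24 = -4.4
x=3: ŷ = 18 + 6·3 = 36; r = 40.8 − 36 = 4.8
x=5: ŷ = 18 + 6·5 = 48; r = 49.4 − 48 = 1.4
x=7: ŷ = 18 + 6·7 = 60; r = 59.6 − 60 = -0.4
x=9: ŷ = 18 + 6·9 = 72; r = 71.4 − 72 = -0.6
x=11: ŷ = 18 + 6·11 = 84; r = 83.2 − 84 = -0.8
SSE = 19.36 + 23.04 + 1.96 + 0.16 + 0.36 + 0.64 = 45.52
s = √(45.52/4) = √11.38 ≈ 3.37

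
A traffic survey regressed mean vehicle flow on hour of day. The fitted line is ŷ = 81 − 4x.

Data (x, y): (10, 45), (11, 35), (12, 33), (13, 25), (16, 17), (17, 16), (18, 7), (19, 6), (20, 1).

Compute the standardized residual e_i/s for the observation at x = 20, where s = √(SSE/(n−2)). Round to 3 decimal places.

x=10: ŷ = 81 − 4·10 = 41; e = 45 − 41 = 4
x=11: ŷ = 81 − 4·11 = 37; e = 35 − 37 = -2
x=12: ŷ = 81 − 4·12 = 33; e = 33 − 33 = 0
x=13: ŷ = 81 − 4·13 = 29; e = 25 − 29 = -4
x=16: ŷ = 81 − 4·16 = 17; e = 17 − 17 = 0
x=17: ŷ = 81 − 4·17 = 13; e = 16 − 13 = 3
x=18: ŷ = 81 − 4·18 = 9; e = 7 − 9 = -2
x=19: ŷ = 81 − 4·19 = 5; e = 6 − 5 = 1
x=20: ŷ = 81 − 4·20 = 1; e = 1 − 1 = 0
SSE = 16 + 4 + 0 + 16 + 0 + 9 + 4 + 1 + 0 = 50
s = √(50/7) = 2.67261
e/s = 0 / 2.67261 = 0.000

0.000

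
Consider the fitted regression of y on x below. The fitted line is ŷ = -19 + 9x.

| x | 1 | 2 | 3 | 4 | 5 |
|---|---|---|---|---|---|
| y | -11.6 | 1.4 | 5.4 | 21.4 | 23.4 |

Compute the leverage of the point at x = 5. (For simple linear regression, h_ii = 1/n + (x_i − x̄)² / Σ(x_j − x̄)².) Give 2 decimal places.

x̄ = (1 + 2 + 3 + 4 + 5)/5 = 3
Σ(x − x̄)² = 4 + 1 + 0 + 1 + 4 = 10
h = 1/5 + (2)²/10 = 0.2 + 0.4 = 0.60

h = 0.60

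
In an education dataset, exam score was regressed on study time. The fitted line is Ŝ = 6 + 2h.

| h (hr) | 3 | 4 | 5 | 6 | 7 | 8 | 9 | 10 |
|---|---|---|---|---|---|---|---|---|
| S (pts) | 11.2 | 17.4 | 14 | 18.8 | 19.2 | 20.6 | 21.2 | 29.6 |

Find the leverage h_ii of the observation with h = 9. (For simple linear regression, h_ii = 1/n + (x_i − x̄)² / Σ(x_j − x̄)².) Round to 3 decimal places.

h = 0.274

h̄ = (3 + 4 + 5 + 6 + 7 + 8 + 9 + 10)/8 = 6.5
Σ(h − h̄)² = 12.25 + 6.25 + 2.25 + 0.25 + 0.25 + 2.25 + 6.25 + 12.25 = 42
h = 1/8 + (2.5)²/42 = 0.125 + 0.14881 = 0.274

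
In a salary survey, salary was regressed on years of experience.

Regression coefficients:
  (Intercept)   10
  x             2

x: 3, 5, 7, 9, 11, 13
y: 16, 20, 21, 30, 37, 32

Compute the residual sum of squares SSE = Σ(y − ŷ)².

x=3: ŷ = 10 + 2·3 = 16; r = 16 − 16 = 0
x=5: ŷ = 10 + 2·5 = 20; r = 20 − 20 = 0
x=7: ŷ = 10 + 2·7 = 24; r = 21 − 24 = -3
x=9: ŷ = 10 + 2·9 = 28; r = 30 − 28 = 2
x=11: ŷ = 10 + 2·11 = 32; r = 37 − 32 = 5
x=13: ŷ = 10 + 2·13 = 36; r = 32 − 36 = -4
SSE = 0 + 0 + 9 + 4 + 25 + 16 = 54

SSE = 54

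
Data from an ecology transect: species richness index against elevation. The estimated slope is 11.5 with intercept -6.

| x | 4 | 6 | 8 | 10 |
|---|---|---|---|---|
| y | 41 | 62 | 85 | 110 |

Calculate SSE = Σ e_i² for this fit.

x=4: ŷ = -6 + 11.5·4 = 40; e = 41 − 40 = 1
x=6: ŷ = -6 + 11.5·6 = 63; e = 62 − 63 = -1
x=8: ŷ = -6 + 11.5·8 = 86; e = 85 − 86 = -1
x=10: ŷ = -6 + 11.5·10 = 109; e = 110 − 109 = 1
SSE = 1 + 1 + 1 + 1 = 4

SSE = 4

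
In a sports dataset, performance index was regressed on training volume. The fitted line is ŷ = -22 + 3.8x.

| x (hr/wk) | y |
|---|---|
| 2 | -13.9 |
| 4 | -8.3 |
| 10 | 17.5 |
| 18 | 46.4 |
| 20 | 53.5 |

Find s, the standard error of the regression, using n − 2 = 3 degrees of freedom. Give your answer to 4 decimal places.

s = 1.2910

x=2: ŷ = -22 + 3.8·2 = -14.4; r = -13.9 − (-14.4) = 0.5
x=4: ŷ = -22 + 3.8·4 = -6.8; r = -8.3 − (-6.8) = -1.5
x=10: ŷ = -22 + 3.8·10 = 16; r = 17.5 − 16 = 1.5
x=18: ŷ = -22 + 3.8·18 = 46.4; r = 46.4 − 46.4 = 0
x=20: ŷ = -22 + 3.8·20 = 54; r = 53.5 − 54 = -0.5
SSE = 0.25 + 2.25 + 2.25 + 0 + 0.25 = 5
s = √(5/3) = √1.66667 ≈ 1.2910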